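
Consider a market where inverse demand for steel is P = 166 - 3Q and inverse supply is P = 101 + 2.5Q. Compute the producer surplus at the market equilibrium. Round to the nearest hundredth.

Setting demand equal to supply, 65 = 5.5Q, so Q* = 11.8182 and P* = 130.5455.
PS is the area between P* and the supply curve from 0 to Q*: (1/2)(11.8182)(29.5455) = 174.5868.

174.59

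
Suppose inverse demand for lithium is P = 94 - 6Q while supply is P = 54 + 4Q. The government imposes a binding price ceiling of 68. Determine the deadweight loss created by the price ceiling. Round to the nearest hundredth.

1.25

Without the control, 94 - 6Q = 54 + 4Q so Q* = 4 and P* = 70.
At P = 68, sellers supply (68 - 54)/4 = 3.5 while buyers want more, so the quantity traded is 3.5 at price 68.
At Q = 3.5 the demand price is 73 and the supply price is 68. Deadweight loss is the triangle between the curves from 3.5 to 4: (1/2)(73 - 68)(4 - 3.5) = 1.25.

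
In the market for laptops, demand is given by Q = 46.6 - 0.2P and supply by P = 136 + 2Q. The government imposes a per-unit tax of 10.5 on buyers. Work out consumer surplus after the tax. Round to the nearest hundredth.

Rewriting demand in inverse form: P = 233 - 5Q.
Pre-tax equilibrium: 233 - 5Q = 136 + 2Q gives Q* = 13.8571, P* = 163.7143.
A tax on buyers shifts demand down by 10.5: (233 - 10.5) - 5Q = 136 + 2Q, so Q_t = 12.3571. Buyers pay P_b = 171.2143; sellers receive P_s = P_b - 10.5 = 160.7143.
CS = (1/2)(Q_t)(233 - P_b) = (1/2)(12.3571)(61.7857) = 381.7474.

381.75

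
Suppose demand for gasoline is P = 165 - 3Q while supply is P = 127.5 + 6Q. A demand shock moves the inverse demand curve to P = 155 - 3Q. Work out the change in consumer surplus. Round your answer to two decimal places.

Initial equilibrium: Q_0 = 4.1667, P_0 = 152.5; CS_0 = (1/2)(4.1667)(12.5) = 26.0417, PS_0 = (1/2)(4.1667)(25) = 52.0833.
New equilibrium: 155 - 3Q = 127.5 + 6Q gives Q_1 = 3.0556, P_1 = 145.8333; CS_1 = 14.0046, PS_1 = 28.0093.
Change in consumer surplus = 14.0046 - 26.0417 = -12.037.

-12.04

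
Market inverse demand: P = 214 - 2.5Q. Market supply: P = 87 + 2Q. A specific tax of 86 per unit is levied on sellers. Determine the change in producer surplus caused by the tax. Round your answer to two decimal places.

-713.48

Without the tax, 214 - 2.5Q = 87 + 2Q so Q* = 28.2222 and P* = 143.4444.
A tax on sellers shifts supply up by 86: 214 - 2.5Q = 87 + 2Q + 86, so Q_t = 9.1111. Buyers pay P_b = 191.2222; sellers receive P_s = P_b - 86 = 105.2222.
PS falls from (1/2)(28.2222)(56.4444) = 796.4938 to (1/2)(9.1111)(18.2222) = 83.0123, a change of -713.4815.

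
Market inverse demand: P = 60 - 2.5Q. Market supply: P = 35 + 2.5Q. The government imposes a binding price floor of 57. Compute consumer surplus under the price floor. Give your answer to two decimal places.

1.80

Without the control, 60 - 2.5Q = 35 + 2.5Q so Q* = 5 and P* = 47.5.
At the floor price 57, quantity demanded is (60 - 57)/2.5 = 1.2; demand is the short side, so Q = 1.2 trades at P = 57.
CS is the triangle under demand above 57: (1/2)(1.2)(60 - 57) = 1.8.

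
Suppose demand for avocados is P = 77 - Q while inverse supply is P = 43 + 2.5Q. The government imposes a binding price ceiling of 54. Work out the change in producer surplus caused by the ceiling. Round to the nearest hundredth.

Free-market equilibrium: 77 - Q = 43 + 2.5Q gives Q* = 9.7143, P* = 67.2857.
At P = 54, sellers supply (54 - 43)/2.5 = 4.4 while buyers want more, so the quantity traded is 4.4 at price 54.
PS goes from (1/2)(9.7143)(24.2857) = 117.9592 to 24.2 (computed as (54 - 43)(4.4) - (1/2)(2.5)(4.4)^2), a change of -93.7592.

-93.76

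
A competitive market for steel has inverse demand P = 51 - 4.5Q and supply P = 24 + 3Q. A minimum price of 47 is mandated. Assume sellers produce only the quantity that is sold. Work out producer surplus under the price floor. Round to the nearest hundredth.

Without the control, 51 - 4.5Q = 24 + 3Q so Q* = 3.6 and P* = 34.8.
At P = 47, buyers demand (51 - 47)/4.5 = 0.8889 while sellers would supply more, so the quantity traded is 0.8889 at price 47.
The supply price at Q = 0.8889 is 26.6667. PS is the trapezoid between 47 and supply over [0, 0.8889]: (1/2)[(47 - 24) + (47 - 26.6667)](0.8889) = 19.2593.

19.26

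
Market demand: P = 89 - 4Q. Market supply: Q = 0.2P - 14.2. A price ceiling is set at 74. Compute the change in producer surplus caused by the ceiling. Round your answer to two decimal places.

-9.10

Rewriting supply in inverse form: P = 71 + 5Q.
Without the control, 89 - 4Q = 71 + 5Q so Q* = 2 and P* = 81.
At P = 74, sellers supply (74 - 71)/5 = 0.6 while buyers want more, so the quantity traded is 0.6 at price 74.
PS goes from (1/2)(2)(10) = 10 to 0.9 (computed as (74 - 71)(0.6) - (1/2)(5)(0.6)^2), a change of -9.1.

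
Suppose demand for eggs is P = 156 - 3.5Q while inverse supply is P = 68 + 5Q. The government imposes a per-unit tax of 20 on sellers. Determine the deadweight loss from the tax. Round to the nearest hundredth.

23.53

Without the tax, 156 - 3.5Q = 68 + 5Q so Q* = 10.3529 and P* = 119.7647.
A tax on sellers shifts supply up by 20: 156 - 3.5Q = 68 + 5Q + 20, so Q_t = 8. Buyers pay P_b = 128; sellers receive P_s = P_b - 20 = 108.
Deadweight loss is the triangle between the curves from Q_t to Q*: (1/2)(10.3529 - 8)(20) = 23.5294.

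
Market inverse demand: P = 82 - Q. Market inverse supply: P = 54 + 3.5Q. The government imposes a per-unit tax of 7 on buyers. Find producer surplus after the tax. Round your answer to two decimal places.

Pre-tax equilibrium: 82 - Q = 54 + 3.5Q gives Q* = 6.2222, P* = 75.7778.
With the tax, buyers' net willingness to pay falls by 7: (82 - 7) - Q = 54 + 3.5Q, so Q_t = 4.6667. Buyers pay P_b = 77.3333; sellers receive P_s = P_b - 7 = 70.3333.
PS = (1/2)(Q_t)(P_s - 54) = (1/2)(4.6667)(16.3333) = 38.1111.

38.11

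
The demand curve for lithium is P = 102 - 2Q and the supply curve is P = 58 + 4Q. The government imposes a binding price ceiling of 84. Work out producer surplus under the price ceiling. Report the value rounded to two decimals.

Free-market equilibrium: 102 - 2Q = 58 + 4Q gives Q* = 7.3333, P* = 87.3333.
At P = 84, sellers supply (84 - 58)/4 = 6.5 while buyers want more, so the quantity traded is 6.5 at price 84.
PS is the triangle above supply below 84: (1/2)(6.5)(84 - 58) = 84.5.

84.50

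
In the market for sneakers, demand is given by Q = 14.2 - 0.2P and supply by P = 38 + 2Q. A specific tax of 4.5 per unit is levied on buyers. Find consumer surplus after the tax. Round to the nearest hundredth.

41.44

Rewriting demand in inverse form: P = 71 - 5Q.
Pre-tax equilibrium: 71 - 5Q = 38 + 2Q gives Q* = 4.7143, P* = 47.4286.
A tax on buyers shifts demand down by 4.5: (71 - 4.5) - 5Q = 38 + 2Q, so Q_t = 4.0714. Buyers pay P_b = 50.6429; sellers receive P_s = P_b - 4.5 = 46.1429.
Consumer surplus is the triangle under demand above P_b: (1/2)(4.0714)(71 - 50.6429) = 41.4413.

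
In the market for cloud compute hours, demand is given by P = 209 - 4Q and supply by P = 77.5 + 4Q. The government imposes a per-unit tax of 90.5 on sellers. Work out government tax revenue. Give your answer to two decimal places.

Without the tax, 209 - 4Q = 77.5 + 4Q so Q* = 16.4375 and P* = 143.25.
A tax on sellers shifts supply up by 90.5: 209 - 4Q = 77.5 + 4Q + 90.5, so Q_t = 5.125. Buyers pay P_b = 188.5; sellers receive P_s = P_b - 90.5 = 98.
Tax revenue = t x Q_t = 90.5 x 5.125 = 463.8125.

463.81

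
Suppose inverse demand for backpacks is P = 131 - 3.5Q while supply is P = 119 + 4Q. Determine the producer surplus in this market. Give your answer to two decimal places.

5.12

Set 131 - 3.5Q = 119 + 4Q, which gives 12 = 7.5Q, so Q* = 1.6 and P* = 131 - 3.5(1.6) = 125.4.
Producer surplus is the triangle above supply below P*: (1/2)(1.6)(125.4 - 119) = (1/2)(1.6)(6.4) = 5.12.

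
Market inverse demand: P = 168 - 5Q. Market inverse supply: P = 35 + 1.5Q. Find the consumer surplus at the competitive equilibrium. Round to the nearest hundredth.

1046.69

Setting demand equal to supply, 133 = 6.5Q, so Q* = 20.4615 and P* = 65.6923.
CS is the area between the demand curve and P* from 0 to Q*: (1/2)(20.4615)(102.3077) = 1046.6864.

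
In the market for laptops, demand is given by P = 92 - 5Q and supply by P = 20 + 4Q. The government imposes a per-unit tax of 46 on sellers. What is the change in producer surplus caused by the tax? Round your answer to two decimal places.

Without the tax, 92 - 5Q = 20 + 4Q so Q* = 8 and P* = 52.
With the tax, sellers need 46 more per unit: 92 - 5Q = 20 + 4Q + 46, so Q_t = 2.8889. Buyers pay P_b = 77.5556; sellers receive P_s = P_b - 46 = 31.5556.
Producers lose the trapezoid between P_s and P* out to Q_t plus the triangle from Q_t to Q*: change in PS = 16.6914 - 128 = -111.3086.

-111.31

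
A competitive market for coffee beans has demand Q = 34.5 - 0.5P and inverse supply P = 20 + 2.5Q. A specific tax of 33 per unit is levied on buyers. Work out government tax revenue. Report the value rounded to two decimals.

Rewriting demand in inverse form: P = 69 - 2Q.
Without the tax, 69 - 2Q = 20 + 2.5Q so Q* = 10.8889 and P* = 47.2222.
With the tax, buyers' net willingness to pay falls by 33: (69 - 33) - 2Q = 20 + 2.5Q, so Q_t = 3.5556. Buyers pay P_b = 61.8889; sellers receive P_s = P_b - 33 = 28.8889.
Tax revenue = t x Q_t = 33 x 3.5556 = 117.3333.

117.33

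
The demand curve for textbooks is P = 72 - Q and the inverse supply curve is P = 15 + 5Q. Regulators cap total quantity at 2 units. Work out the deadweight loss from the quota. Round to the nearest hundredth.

168.75

Unrestricted equilibrium: Q* = (72 - 15)/(1 + 5) = 9.5.
At Q = 2 the demand price is 72 - (2) = 70 and the supply price is 15 + 5(2) = 25.
Deadweight loss is the triangle between the curves from 2 to 9.5: (1/2)(70 - 25)(9.5 - 2) = 168.75.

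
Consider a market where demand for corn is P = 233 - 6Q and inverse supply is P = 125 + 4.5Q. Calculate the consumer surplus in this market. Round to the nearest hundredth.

Set 233 - 6Q = 125 + 4.5Q, which gives 108 = 10.5Q, so Q* = 10.2857 and P* = 233 - 6(10.2857) = 171.2857.
CS is the area between the demand curve and P* from 0 to Q*: (1/2)(10.2857)(61.7143) = 317.3878.

317.39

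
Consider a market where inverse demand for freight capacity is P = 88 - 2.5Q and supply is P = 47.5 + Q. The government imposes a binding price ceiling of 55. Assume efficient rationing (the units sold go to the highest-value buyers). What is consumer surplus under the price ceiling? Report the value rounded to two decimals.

177.19

Without the control, 88 - 2.5Q = 47.5 + Q so Q* = 11.5714 and P* = 59.0714.
At the ceiling price 55, quantity supplied is (55 - 47.5)/1 = 7.5; supply is the short side, so Q = 7.5 trades at P = 55.
The demand price at Q = 7.5 is 69.25. CS is the trapezoid between demand and 55 over [0, 7.5]: (1/2)[(88 - 55) + (69.25 - 55)](7.5) = 177.1875.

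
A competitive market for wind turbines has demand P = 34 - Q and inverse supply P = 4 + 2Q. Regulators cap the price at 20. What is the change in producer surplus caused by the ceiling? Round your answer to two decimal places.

Free-market equilibrium: 34 - Q = 4 + 2Q gives Q* = 10, P* = 24.
At P = 20, sellers supply (20 - 4)/2 = 8 while buyers want more, so the quantity traded is 8 at price 20.
PS goes from (1/2)(10)(20) = 100 to 64 (computed as (20 - 4)(8) - (1/2)(2)(8)^2), a change of -36.

-36.00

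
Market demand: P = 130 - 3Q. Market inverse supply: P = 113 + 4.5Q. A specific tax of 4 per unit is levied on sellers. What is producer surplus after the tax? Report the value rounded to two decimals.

Without the tax, 130 - 3Q = 113 + 4.5Q so Q* = 2.2667 and P* = 123.2.
A tax on sellers shifts supply up by 4: 130 - 3Q = 113 + 4.5Q + 4, so Q_t = 1.7333. Buyers pay P_b = 124.8; sellers receive P_s = P_b - 4 = 120.8.
PS = (1/2)(Q_t)(P_s - 113) = (1/2)(1.7333)(7.8) = 6.76.

6.76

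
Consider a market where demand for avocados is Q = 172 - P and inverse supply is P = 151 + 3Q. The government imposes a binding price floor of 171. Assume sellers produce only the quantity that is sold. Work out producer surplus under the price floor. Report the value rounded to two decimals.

18.50

Rewriting demand in inverse form: P = 172 - Q.
Without the control, 172 - Q = 151 + 3Q so Q* = 5.25 and P* = 166.75.
At the floor price 171, quantity demanded is (172 - 171)/1 = 1; demand is the short side, so Q = 1 trades at P = 171.
The supply price at Q = 1 is 154. PS is the trapezoid between 171 and supply over [0, 1]: (1/2)[(171 - 151) + (171 - 154)](1) = 18.5.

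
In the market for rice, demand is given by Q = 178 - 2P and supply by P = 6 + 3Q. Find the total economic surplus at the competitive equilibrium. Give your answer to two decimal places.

Rewriting demand in inverse form: P = 89 - 0.5Q.
Set 89 - 0.5Q = 6 + 3Q, which gives 83 = 3.5Q, so Q* = 23.7143 and P* = 89 - 0.5(23.7143) = 77.1429.
Total surplus is the full triangle between the curves from 0 to Q*: (1/2)(23.7143)(89 - 6) = 984.1429.

984.14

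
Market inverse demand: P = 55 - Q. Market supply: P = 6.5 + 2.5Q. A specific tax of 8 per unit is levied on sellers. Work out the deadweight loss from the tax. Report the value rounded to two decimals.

Without the tax, 55 - Q = 6.5 + 2.5Q so Q* = 13.8571 and P* = 41.1429.
A tax on sellers shifts supply up by 8: 55 - Q = 6.5 + 2.5Q + 8, so Q_t = 11.5714. Buyers pay P_b = 43.4286; sellers receive P_s = P_b - 8 = 35.4286.
The welfare triangle lost has base Q* - Q_t = 2.2857 and height t = 8, so DWL = (1/2)(2.2857)(8) = 9.1429.

9.14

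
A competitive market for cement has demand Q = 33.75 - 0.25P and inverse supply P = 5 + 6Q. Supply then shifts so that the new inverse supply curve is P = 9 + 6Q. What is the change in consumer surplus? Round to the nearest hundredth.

-20.48

Rewriting demand in inverse form: P = 135 - 4Q.
Initial equilibrium: Q_0 = 13, P_0 = 83; CS_0 = (1/2)(13)(52) = 338, PS_0 = (1/2)(13)(78) = 507.
New equilibrium: 135 - 4Q = 9 + 6Q gives Q_1 = 12.6, P_1 = 84.6; CS_1 = 317.52, PS_1 = 476.28.
Change in consumer surplus = 317.52 - 338 = -20.48.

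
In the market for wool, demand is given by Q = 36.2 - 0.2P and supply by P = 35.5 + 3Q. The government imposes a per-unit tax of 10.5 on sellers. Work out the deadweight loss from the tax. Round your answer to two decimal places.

Rewriting demand in inverse form: P = 181 - 5Q.
Pre-tax equilibrium: 181 - 5Q = 35.5 + 3Q gives Q* = 18.1875, P* = 90.0625.
With the tax, sellers need 10.5 more per unit: 181 - 5Q = 35.5 + 3Q + 10.5, so Q_t = 16.875. Buyers pay P_b = 96.625; sellers receive P_s = P_b - 10.5 = 86.125.
The welfare triangle lost has base Q* - Q_t = 1.3125 and height t = 10.5, so DWL = (1/2)(1.3125)(10.5) = 6.8906.

6.89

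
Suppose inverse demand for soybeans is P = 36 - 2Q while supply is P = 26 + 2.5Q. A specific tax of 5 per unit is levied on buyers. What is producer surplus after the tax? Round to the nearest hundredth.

1.54

Pre-tax equilibrium: 36 - 2Q = 26 + 2.5Q gives Q* = 2.2222, P* = 31.5556.
With the tax, buyers' net willingness to pay falls by 5: (36 - 5) - 2Q = 26 + 2.5Q, so Q_t = 1.1111. Buyers pay P_b = 33.7778; sellers receive P_s = P_b - 5 = 28.7778.
Producer surplus is the triangle above supply below P_s: (1/2)(1.1111)(28.7778 - 26) = 1.5432.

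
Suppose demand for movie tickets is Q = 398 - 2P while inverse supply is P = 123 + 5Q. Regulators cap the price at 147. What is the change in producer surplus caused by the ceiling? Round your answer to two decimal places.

-419.76

Rewriting demand in inverse form: P = 199 - 0.5Q.
Without the control, 199 - 0.5Q = 123 + 5Q so Q* = 13.8182 and P* = 192.0909.
At P = 147, sellers supply (147 - 123)/5 = 4.8 while buyers want more, so the quantity traded is 4.8 at price 147.
PS goes from (1/2)(13.8182)(69.0909) = 477.3554 to 57.6 (computed as (147 - 123)(4.8) - (1/2)(5)(4.8)^2), a change of -419.7554.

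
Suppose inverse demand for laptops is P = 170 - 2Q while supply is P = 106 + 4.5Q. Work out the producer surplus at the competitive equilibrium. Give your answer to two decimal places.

Set 170 - 2Q = 106 + 4.5Q, which gives 64 = 6.5Q, so Q* = 9.8462 and P* = 170 - 2(9.8462) = 150.3077.
PS is the area between P* and the supply curve from 0 to Q*: (1/2)(9.8462)(44.3077) = 218.1302.

218.13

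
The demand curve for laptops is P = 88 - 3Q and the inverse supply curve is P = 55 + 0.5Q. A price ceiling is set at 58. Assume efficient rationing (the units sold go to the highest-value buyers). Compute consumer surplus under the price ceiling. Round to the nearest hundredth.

126.00

Free-market equilibrium: 88 - 3Q = 55 + 0.5Q gives Q* = 9.4286, P* = 59.7143.
At the ceiling price 58, quantity supplied is (58 - 55)/0.5 = 6; supply is the short side, so Q = 6 trades at P = 58.
The demand price at Q = 6 is 70. CS is the trapezoid between demand and 58 over [0, 6]: (1/2)[(88 - 58) + (70 - 58)](6) = 126.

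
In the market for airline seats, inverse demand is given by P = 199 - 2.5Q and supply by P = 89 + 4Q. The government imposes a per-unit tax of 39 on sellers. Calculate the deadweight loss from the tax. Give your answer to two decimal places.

117.00

Without the tax, 199 - 2.5Q = 89 + 4Q so Q* = 16.9231 and P* = 156.6923.
With the tax, sellers need 39 more per unit: 199 - 2.5Q = 89 + 4Q + 39, so Q_t = 10.9231. Buyers pay P_b = 171.6923; sellers receive P_s = P_b - 39 = 132.6923.
Deadweight loss is the triangle between the curves from Q_t to Q*: (1/2)(16.9231 - 10.9231)(39) = 117.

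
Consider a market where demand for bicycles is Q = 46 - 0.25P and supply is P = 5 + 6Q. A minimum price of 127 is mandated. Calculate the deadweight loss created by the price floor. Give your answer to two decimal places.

66.61

Rewriting demand in inverse form: P = 184 - 4Q.
Free-market equilibrium: 184 - 4Q = 5 + 6Q gives Q* = 17.9, P* = 112.4.
At P = 127, buyers demand (184 - 127)/4 = 14.25 while sellers would supply more, so the quantity traded is 14.25 at price 127.
The lost-trades triangle has base Q* - 14.25 = 3.65 and height equal to the gap between the curves at Q = 14.25, which is 127 - 90.5 = 36.5. DWL = (1/2)(3.65)(36.5) = 66.6125.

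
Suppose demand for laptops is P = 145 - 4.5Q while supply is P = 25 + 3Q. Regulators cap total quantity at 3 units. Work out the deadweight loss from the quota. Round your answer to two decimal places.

Without the quota, 145 - 4.5Q = 25 + 3Q gives Q* = 16.
At Q = 3 the demand price is 145 - 4.5(3) = 131.5 and the supply price is 25 + 3(3) = 34.
Deadweight loss is the triangle between the curves from 3 to 16: (1/2)(131.5 - 34)(16 - 3) = 633.75.

633.75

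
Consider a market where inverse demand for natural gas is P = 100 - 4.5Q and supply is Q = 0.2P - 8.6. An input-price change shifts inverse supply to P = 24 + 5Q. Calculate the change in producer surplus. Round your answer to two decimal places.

70.00

Rewriting supply in inverse form: P = 43 + 5Q.
Initial equilibrium: Q_0 = 6, P_0 = 73; CS_0 = (1/2)(6)(27) = 81, PS_0 = (1/2)(6)(30) = 90.
New equilibrium: 100 - 4.5Q = 24 + 5Q gives Q_1 = 8, P_1 = 64; CS_1 = 144, PS_1 = 160.
Change in producer surplus = 160 - 90 = 70.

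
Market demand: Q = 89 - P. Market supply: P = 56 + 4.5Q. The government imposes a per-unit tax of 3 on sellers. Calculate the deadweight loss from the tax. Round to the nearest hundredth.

Rewriting demand in inverse form: P = 89 - Q.
Pre-tax equilibrium: 89 - Q = 56 + 4.5Q gives Q* = 6, P* = 83.
A tax on sellers shifts supply up by 3: 89 - Q = 56 + 4.5Q + 3, so Q_t = 5.4545. Buyers pay P_b = 83.5455; sellers receive P_s = P_b - 3 = 80.5455.
Deadweight loss is the triangle between the curves from Q_t to Q*: (1/2)(6 - 5.4545)(3) = 0.8182.

0.82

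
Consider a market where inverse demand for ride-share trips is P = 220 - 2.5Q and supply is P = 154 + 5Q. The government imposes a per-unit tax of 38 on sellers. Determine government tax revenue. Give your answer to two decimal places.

141.87

Pre-tax equilibrium: 220 - 2.5Q = 154 + 5Q gives Q* = 8.8, P* = 198.
With the tax, sellers need 38 more per unit: 220 - 2.5Q = 154 + 5Q + 38, so Q_t = 3.7333. Buyers pay P_b = 210.6667; sellers receive P_s = P_b - 38 = 172.6667.
Revenue is the tax times quantity traded: 38 x 3.7333 = 141.8667.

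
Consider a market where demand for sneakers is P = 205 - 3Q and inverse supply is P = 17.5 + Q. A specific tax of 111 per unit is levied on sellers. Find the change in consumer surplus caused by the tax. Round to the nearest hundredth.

Without the tax, 205 - 3Q = 17.5 + Q so Q* = 46.875 and P* = 64.375.
With the tax, sellers need 111 more per unit: 205 - 3Q = 17.5 + Q + 111, so Q_t = 19.125. Buyers pay P_b = 147.625; sellers receive P_s = P_b - 111 = 36.625.
CS falls from (1/2)(46.875)(140.625) = 3295.8984 to (1/2)(19.125)(57.375) = 548.6484, a change of -2747.25.

-2747.25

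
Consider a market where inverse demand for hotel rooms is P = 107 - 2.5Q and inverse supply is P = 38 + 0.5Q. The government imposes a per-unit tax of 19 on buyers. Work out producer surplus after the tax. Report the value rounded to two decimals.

69.44

Pre-tax equilibrium: 107 - 2.5Q = 38 + 0.5Q gives Q* = 23, P* = 49.5.
A tax on buyers shifts demand down by 19: (107 - 19) - 2.5Q = 38 + 0.5Q, so Q_t = 16.6667. Buyers pay P_b = 65.3333; sellers receive P_s = P_b - 19 = 46.3333.
Producer surplus is the triangle above supply below P_s: (1/2)(16.6667)(46.3333 - 38) = 69.4444.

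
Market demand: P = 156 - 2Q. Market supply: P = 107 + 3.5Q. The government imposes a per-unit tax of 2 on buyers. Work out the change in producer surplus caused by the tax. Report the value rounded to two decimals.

-11.11

Without the tax, 156 - 2Q = 107 + 3.5Q so Q* = 8.9091 and P* = 138.1818.
A tax on buyers shifts demand down by 2: (156 - 2) - 2Q = 107 + 3.5Q, so Q_t = 8.5455. Buyers pay P_b = 138.9091; sellers receive P_s = P_b - 2 = 136.9091.
Producers lose the trapezoid between P_s and P* out to Q_t plus the triangle from Q_t to Q*: change in PS = 127.7934 - 138.9008 = -11.1074.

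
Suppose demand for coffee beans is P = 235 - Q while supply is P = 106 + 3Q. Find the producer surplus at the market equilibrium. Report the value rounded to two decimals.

1560.09

Set 235 - Q = 106 + 3Q, which gives 129 = 4Q, so Q* = 32.25 and P* = 235 - (32.25) = 202.75.
Producer surplus is the triangle above supply below P*: (1/2)(32.25)(202.75 - 106) = (1/2)(32.25)(96.75) = 1560.0938.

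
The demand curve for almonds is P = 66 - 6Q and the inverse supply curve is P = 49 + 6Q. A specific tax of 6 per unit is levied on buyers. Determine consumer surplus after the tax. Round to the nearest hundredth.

Without the tax, 66 - 6Q = 49 + 6Q so Q* = 1.4167 and P* = 57.5.
With the tax, buyers' net willingness to pay falls by 6: (66 - 6) - 6Q = 49 + 6Q, so Q_t = 0.9167. Buyers pay P_b = 60.5; sellers receive P_s = P_b - 6 = 54.5.
CS = (1/2)(Q_t)(66 - P_b) = (1/2)(0.9167)(5.5) = 2.5208.

2.52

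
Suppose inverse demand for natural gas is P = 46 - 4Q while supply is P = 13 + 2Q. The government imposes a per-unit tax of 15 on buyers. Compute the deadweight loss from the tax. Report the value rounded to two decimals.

18.75

Pre-tax equilibrium: 46 - 4Q = 13 + 2Q gives Q* = 5.5, P* = 24.
With the tax, buyers' net willingness to pay falls by 15: (46 - 15) - 4Q = 13 + 2Q, so Q_t = 3. Buyers pay P_b = 34; sellers receive P_s = P_b - 15 = 19.
Deadweight loss is the triangle between the curves from Q_t to Q*: (1/2)(5.5 - 3)(15) = 18.75.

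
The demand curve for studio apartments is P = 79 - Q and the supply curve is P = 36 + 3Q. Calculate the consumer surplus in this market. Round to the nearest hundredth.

Set 79 - Q = 36 + 3Q, which gives 43 = 4Q, so Q* = 10.75 and P* = 79 - (10.75) = 68.25.
The demand choke price is 79, so CS = (1/2)(Q*)(79 - P*) = (1/2)(10.75)(10.75) = 57.7812.

57.78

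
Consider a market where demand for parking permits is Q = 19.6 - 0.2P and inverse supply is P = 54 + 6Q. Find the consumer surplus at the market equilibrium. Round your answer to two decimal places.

40.00

Rewriting demand in inverse form: P = 98 - 5Q.
Set 98 - 5Q = 54 + 6Q, which gives 44 = 11Q, so Q* = 4 and P* = 98 - 5(4) = 78.
Consumer surplus is the triangle under demand above P*: (1/2)(4)(98 - 78) = (1/2)(4)(20) = 40.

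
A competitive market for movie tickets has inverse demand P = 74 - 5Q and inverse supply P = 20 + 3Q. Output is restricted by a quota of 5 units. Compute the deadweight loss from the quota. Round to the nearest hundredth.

12.25

Unrestricted equilibrium: Q* = (74 - 20)/(5 + 3) = 6.75.
At Q = 5 the demand price is 74 - 5(5) = 49 and the supply price is 20 + 3(5) = 35.
Deadweight loss is the triangle between the curves from 5 to 6.75: (1/2)(49 - 35)(6.75 - 5) = 12.25.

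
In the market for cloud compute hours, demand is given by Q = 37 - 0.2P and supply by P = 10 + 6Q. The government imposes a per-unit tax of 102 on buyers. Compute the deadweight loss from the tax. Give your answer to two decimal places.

472.91

Rewriting demand in inverse form: P = 185 - 5Q.
Pre-tax equilibrium: 185 - 5Q = 10 + 6Q gives Q* = 15.9091, P* = 105.4545.
With the tax, buyers' net willingness to pay falls by 102: (185 - 102) - 5Q = 10 + 6Q, so Q_t = 6.6364. Buyers pay P_b = 151.8182; sellers receive P_s = P_b - 102 = 49.8182.
The welfare triangle lost has base Q* - Q_t = 9.2727 and height t = 102, so DWL = (1/2)(9.2727)(102) = 472.9091.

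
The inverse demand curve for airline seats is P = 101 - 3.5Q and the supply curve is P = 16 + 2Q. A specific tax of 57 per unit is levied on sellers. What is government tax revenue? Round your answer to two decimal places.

Without the tax, 101 - 3.5Q = 16 + 2Q so Q* = 15.4545 and P* = 46.9091.
With the tax, sellers need 57 more per unit: 101 - 3.5Q = 16 + 2Q + 57, so Q_t = 5.0909. Buyers pay P_b = 83.1818; sellers receive P_s = P_b - 57 = 26.1818.
Revenue is the tax times quantity traded: 57 x 5.0909 = 290.1818.

290.18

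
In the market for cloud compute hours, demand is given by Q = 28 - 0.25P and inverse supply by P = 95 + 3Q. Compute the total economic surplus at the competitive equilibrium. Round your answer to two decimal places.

20.64

Rewriting demand in inverse form: P = 112 - 4Q.
Setting demand equal to supply, 17 = 7Q, so Q* = 2.4286 and P* = 102.2857.
CS = (1/2)(2.4286)(9.7143) = 11.7959 and PS = (1/2)(2.4286)(7.2857) = 8.8469, so total surplus = 20.6429.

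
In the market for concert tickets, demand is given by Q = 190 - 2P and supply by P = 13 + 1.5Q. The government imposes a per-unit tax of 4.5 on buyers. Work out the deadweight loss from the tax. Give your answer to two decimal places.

5.06

Rewriting demand in inverse form: P = 95 - 0.5Q.
Pre-tax equilibrium: 95 - 0.5Q = 13 + 1.5Q gives Q* = 41, P* = 74.5.
A tax on buyers shifts demand down by 4.5: (95 - 4.5) - 0.5Q = 13 + 1.5Q, so Q_t = 38.75. Buyers pay P_b = 75.625; sellers receive P_s = P_b - 4.5 = 71.125.
The welfare triangle lost has base Q* - Q_t = 2.25 and height t = 4.5, so DWL = (1/2)(2.25)(4.5) = 5.0625.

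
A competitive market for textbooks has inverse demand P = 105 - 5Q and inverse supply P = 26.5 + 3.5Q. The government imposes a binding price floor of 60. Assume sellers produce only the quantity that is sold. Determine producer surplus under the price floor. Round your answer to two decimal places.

Without the control, 105 - 5Q = 26.5 + 3.5Q so Q* = 9.2353 and P* = 58.8235.
At P = 60, buyers demand (105 - 60)/5 = 9 while sellers would supply more, so the quantity traded is 9 at price 60.
The supply price at Q = 9 is 58. PS is the trapezoid between 60 and supply over [0, 9]: (1/2)[(60 - 26.5) + (60 - 58)](9) = 159.75.

159.75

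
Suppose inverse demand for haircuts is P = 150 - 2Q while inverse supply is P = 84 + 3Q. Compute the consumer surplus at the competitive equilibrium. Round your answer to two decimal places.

Equilibrium: 150 - 2Q = 84 + 3Q, so Q* = 13.2 and P* = 123.6.
CS is the area between the demand curve and P* from 0 to Q*: (1/2)(13.2)(26.4) = 174.24.

174.24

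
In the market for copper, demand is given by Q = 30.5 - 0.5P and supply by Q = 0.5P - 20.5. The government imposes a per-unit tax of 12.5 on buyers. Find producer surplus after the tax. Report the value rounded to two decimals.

3.52

Rewriting demand in inverse form: P = 61 - 2Q.
Rewriting supply in inverse form: P = 41 + 2Q.
Pre-tax equilibrium: 61 - 2Q = 41 + 2Q gives Q* = 5, P* = 51.
A tax on buyers shifts demand down by 12.5: (61 - 12.5) - 2Q = 41 + 2Q, so Q_t = 1.875. Buyers pay P_b = 57.25; sellers receive P_s = P_b - 12.5 = 44.75.
PS = (1/2)(Q_t)(P_s - 41) = (1/2)(1.875)(3.75) = 3.5156.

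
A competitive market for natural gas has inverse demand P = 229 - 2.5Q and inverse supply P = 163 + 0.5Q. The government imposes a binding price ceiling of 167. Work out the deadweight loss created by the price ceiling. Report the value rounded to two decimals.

Free-market equilibrium: 229 - 2.5Q = 163 + 0.5Q gives Q* = 22, P* = 174.
At the ceiling price 167, quantity supplied is (167 - 163)/0.5 = 8; supply is the short side, so Q = 8 trades at P = 167.
At Q = 8 the demand price is 209 and the supply price is 167. Deadweight loss is the triangle between the curves from 8 to 22: (1/2)(209 - 167)(22 - 8) = 294.

294.00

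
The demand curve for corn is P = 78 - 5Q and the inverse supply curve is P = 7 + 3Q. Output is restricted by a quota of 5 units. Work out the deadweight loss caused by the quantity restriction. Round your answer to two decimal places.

Unrestricted equilibrium: Q* = (78 - 7)/(5 + 3) = 8.875.
At Q = 5 the demand price is 78 - 5(5) = 53 and the supply price is 7 + 3(5) = 22.
DWL = (1/2)(gap between curves at 5) x (Q* - 5) = (1/2)(31)(3.875) = 60.0625.

60.06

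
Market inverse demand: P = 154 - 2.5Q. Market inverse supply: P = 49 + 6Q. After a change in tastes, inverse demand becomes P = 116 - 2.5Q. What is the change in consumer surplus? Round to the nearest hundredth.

-113.08

Initial equilibrium: Q_0 = 12.3529, P_0 = 123.1176; CS_0 = (1/2)(12.3529)(30.8824) = 190.7439, PS_0 = (1/2)(12.3529)(74.1176) = 457.7855.
New equilibrium: 116 - 2.5Q = 49 + 6Q gives Q_1 = 7.8824, P_1 = 96.2941; CS_1 = 77.6644, PS_1 = 186.3945.
Change in consumer surplus = 77.6644 - 190.7439 = -113.0796.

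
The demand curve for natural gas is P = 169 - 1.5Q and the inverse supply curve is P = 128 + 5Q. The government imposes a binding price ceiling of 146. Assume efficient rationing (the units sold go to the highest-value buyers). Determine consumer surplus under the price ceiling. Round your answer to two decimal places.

Without the control, 169 - 1.5Q = 128 + 5Q so Q* = 6.3077 and P* = 159.5385.
At P = 146, sellers supply (146 - 128)/5 = 3.6 while buyers want more, so the quantity traded is 3.6 at price 146.
The demand price at Q = 3.6 is 163.6. CS is the trapezoid between demand and 146 over [0, 3.6]: (1/2)[(169 - 146) + (163.6 - 146)](3.6) = 73.08.

73.08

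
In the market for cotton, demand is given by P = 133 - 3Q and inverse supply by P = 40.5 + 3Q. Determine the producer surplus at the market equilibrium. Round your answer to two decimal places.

356.51

Setting demand equal to supply, 92.5 = 6Q, so Q* = 15.4167 and P* = 86.75.
The supply curve's price intercept is 40.5, so PS = (1/2)(Q*)(P* - 40.5) = (1/2)(15.4167)(46.25) = 356.5104.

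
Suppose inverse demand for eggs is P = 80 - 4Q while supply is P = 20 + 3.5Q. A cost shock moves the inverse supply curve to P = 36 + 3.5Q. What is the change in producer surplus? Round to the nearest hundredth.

-51.77

Initial equilibrium: Q_0 = 8, P_0 = 48; CS_0 = (1/2)(8)(32) = 128, PS_0 = (1/2)(8)(28) = 112.
New equilibrium: 80 - 4Q = 36 + 3.5Q gives Q_1 = 5.8667, P_1 = 56.5333; CS_1 = 68.8356, PS_1 = 60.2311.
Change in producer surplus = 60.2311 - 112 = -51.7689.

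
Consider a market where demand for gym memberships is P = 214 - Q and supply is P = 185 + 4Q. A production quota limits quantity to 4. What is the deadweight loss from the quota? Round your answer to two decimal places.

Unrestricted equilibrium: Q* = (214 - 185)/(1 + 4) = 5.8.
At Q = 4 the demand price is 214 - (4) = 210 and the supply price is 185 + 4(4) = 201.
DWL = (1/2)(gap between curves at 4) x (Q* - 4) = (1/2)(9)(1.8) = 8.1.

8.10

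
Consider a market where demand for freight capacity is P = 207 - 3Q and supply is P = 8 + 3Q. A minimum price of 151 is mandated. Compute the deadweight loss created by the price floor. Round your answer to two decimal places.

Without the control, 207 - 3Q = 8 + 3Q so Q* = 33.1667 and P* = 107.5.
At P = 151, buyers demand (207 - 151)/3 = 18.6667 while sellers would supply more, so the quantity traded is 18.6667 at price 151.
At Q = 18.6667 the demand price is 151 and the supply price is 64. Deadweight loss is the triangle between the curves from 18.6667 to 33.1667: (1/2)(151 - 64)(33.1667 - 18.6667) = 630.75.

630.75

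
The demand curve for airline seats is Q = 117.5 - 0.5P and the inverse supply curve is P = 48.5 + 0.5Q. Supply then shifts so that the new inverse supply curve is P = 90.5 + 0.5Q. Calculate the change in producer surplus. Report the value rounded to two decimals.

Rewriting demand in inverse form: P = 235 - 2Q.
Initial equilibrium: Q_0 = 74.6, P_0 = 85.8; CS_0 = (1/2)(74.6)(149.2) = 5565.16, PS_0 = (1/2)(74.6)(37.3) = 1391.29.
New equilibrium: 235 - 2Q = 90.5 + 0.5Q gives Q_1 = 57.8, P_1 = 119.4; CS_1 = 3340.84, PS_1 = 835.21.
Change in producer surplus = 835.21 - 1391.29 = -556.08.

-556.08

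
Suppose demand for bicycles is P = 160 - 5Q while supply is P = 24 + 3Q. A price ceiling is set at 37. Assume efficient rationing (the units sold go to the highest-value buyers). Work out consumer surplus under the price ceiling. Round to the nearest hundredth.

Free-market equilibrium: 160 - 5Q = 24 + 3Q gives Q* = 17, P* = 75.
At the ceiling price 37, quantity supplied is (37 - 24)/3 = 4.3333; supply is the short side, so Q = 4.3333 trades at P = 37.
The demand price at Q = 4.3333 is 138.3333. CS is the trapezoid between demand and 37 over [0, 4.3333]: (1/2)[(160 - 37) + (138.3333 - 37)](4.3333) = 486.0556.

486.06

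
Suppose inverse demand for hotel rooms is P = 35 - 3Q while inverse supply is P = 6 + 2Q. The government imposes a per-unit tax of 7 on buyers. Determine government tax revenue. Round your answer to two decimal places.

Without the tax, 35 - 3Q = 6 + 2Q so Q* = 5.8 and P* = 17.6.
With the tax, buyers' net willingness to pay falls by 7: (35 - 7) - 3Q = 6 + 2Q, so Q_t = 4.4. Buyers pay P_b = 21.8; sellers receive P_s = P_b - 7 = 14.8.
Revenue is the tax times quantity traded: 7 x 4.4 = 30.8.

30.80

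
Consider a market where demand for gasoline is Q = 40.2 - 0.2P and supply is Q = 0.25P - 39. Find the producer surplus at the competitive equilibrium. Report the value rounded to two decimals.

Rewriting demand in inverse form: P = 201 - 5Q.
Rewriting supply in inverse form: P = 156 + 4Q.
Setting demand equal to supply, 45 = 9Q, so Q* = 5 and P* = 176.
The supply curve's price intercept is 156, so PS = (1/2)(Q*)(P* - 156) = (1/2)(5)(20) = 50.

50.00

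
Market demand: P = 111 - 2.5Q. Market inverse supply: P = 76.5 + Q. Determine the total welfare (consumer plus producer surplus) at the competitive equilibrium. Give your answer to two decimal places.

170.04

Equilibrium: 111 - 2.5Q = 76.5 + Q, so Q* = 9.8571 and P* = 86.3571.
CS = (1/2)(9.8571)(24.6429) = 121.4541 and PS = (1/2)(9.8571)(9.8571) = 48.5816, so total surplus = 170.0357.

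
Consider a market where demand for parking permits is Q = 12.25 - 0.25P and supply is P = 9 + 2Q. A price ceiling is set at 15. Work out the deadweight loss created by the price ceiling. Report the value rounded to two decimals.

40.33

Rewriting demand in inverse form: P = 49 - 4Q.
Free-market equilibrium: 49 - 4Q = 9 + 2Q gives Q* = 6.6667, P* = 22.3333.
At P = 15, sellers supply (15 - 9)/2 = 3 while buyers want more, so the quantity traded is 3 at price 15.
The lost-trades triangle has base Q* - 3 = 3.6667 and height equal to the gap between the curves at Q = 3, which is 37 - 15 = 22. DWL = (1/2)(3.6667)(22) = 40.3333.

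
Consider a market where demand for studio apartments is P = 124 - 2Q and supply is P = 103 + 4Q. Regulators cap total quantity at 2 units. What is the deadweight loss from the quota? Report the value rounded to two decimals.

6.75

Without the quota, 124 - 2Q = 103 + 4Q gives Q* = 3.5.
At Q = 2 the demand price is 124 - 2(2) = 120 and the supply price is 103 + 4(2) = 111.
Deadweight loss is the triangle between the curves from 2 to 3.5: (1/2)(120 - 111)(3.5 - 2) = 6.75.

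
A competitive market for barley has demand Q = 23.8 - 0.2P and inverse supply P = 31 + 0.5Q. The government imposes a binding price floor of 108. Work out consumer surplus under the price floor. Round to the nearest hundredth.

Rewriting demand in inverse form: P = 119 - 5Q.
Free-market equilibrium: 119 - 5Q = 31 + 0.5Q gives Q* = 16, P* = 39.
At the floor price 108, quantity demanded is (119 - 108)/5 = 2.2; demand is the short side, so Q = 2.2 trades at P = 108.
CS is the triangle under demand above 108: (1/2)(2.2)(119 - 108) = 12.1.

12.10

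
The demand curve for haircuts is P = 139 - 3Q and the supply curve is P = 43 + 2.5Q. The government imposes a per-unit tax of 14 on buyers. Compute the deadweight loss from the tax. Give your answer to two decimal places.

17.82

Without the tax, 139 - 3Q = 43 + 2.5Q so Q* = 17.4545 and P* = 86.6364.
A tax on buyers shifts demand down by 14: (139 - 14) - 3Q = 43 + 2.5Q, so Q_t = 14.9091. Buyers pay P_b = 94.2727; sellers receive P_s = P_b - 14 = 80.2727.
Deadweight loss is the triangle between the curves from Q_t to Q*: (1/2)(17.4545 - 14.9091)(14) = 17.8182.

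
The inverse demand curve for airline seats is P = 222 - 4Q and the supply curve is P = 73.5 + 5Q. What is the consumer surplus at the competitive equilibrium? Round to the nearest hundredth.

544.50

Setting demand equal to supply, 148.5 = 9Q, so Q* = 16.5 and P* = 156.
The demand choke price is 222, so CS = (1/2)(Q*)(222 - P*) = (1/2)(16.5)(66) = 544.5.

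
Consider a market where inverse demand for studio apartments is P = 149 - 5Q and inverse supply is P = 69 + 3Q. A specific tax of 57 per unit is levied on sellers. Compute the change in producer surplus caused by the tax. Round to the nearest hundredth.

-137.60

Without the tax, 149 - 5Q = 69 + 3Q so Q* = 10 and P* = 99.
A tax on sellers shifts supply up by 57: 149 - 5Q = 69 + 3Q + 57, so Q_t = 2.875. Buyers pay P_b = 134.625; sellers receive P_s = P_b - 57 = 77.625.
PS falls from (1/2)(10)(30) = 150 to (1/2)(2.875)(8.625) = 12.3984, a change of -137.6016.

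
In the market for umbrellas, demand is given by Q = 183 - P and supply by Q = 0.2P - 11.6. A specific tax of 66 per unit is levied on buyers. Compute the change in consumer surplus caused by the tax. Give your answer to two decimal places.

Rewriting demand in inverse form: P = 183 - Q.
Rewriting supply in inverse form: P = 58 + 5Q.
Pre-tax equilibrium: 183 - Q = 58 + 5Q gives Q* = 20.8333, P* = 162.1667.
A tax on buyers shifts demand down by 66: (183 - 66) - Q = 58 + 5Q, so Q_t = 9.8333. Buyers pay P_b = 173.1667; sellers receive P_s = P_b - 66 = 107.1667.
CS falls from (1/2)(20.8333)(20.8333) = 217.0139 to (1/2)(9.8333)(9.8333) = 48.3472, a change of -168.6667.

-168.67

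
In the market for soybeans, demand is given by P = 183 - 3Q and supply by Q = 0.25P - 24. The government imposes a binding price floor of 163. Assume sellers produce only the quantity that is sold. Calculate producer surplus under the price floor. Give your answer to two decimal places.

357.78

Rewriting supply in inverse form: P = 96 + 4Q.
Free-market equilibrium: 183 - 3Q = 96 + 4Q gives Q* = 12.4286, P* = 145.7143.
At P = 163, buyers demand (183 - 163)/3 = 6.6667 while sellers would supply more, so the quantity traded is 6.6667 at price 163.
The supply price at Q = 6.6667 is 122.6667. PS is the trapezoid between 163 and supply over [0, 6.6667]: (1/2)[(163 - 96) + (163 - 122.6667)](6.6667) = 357.7778.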